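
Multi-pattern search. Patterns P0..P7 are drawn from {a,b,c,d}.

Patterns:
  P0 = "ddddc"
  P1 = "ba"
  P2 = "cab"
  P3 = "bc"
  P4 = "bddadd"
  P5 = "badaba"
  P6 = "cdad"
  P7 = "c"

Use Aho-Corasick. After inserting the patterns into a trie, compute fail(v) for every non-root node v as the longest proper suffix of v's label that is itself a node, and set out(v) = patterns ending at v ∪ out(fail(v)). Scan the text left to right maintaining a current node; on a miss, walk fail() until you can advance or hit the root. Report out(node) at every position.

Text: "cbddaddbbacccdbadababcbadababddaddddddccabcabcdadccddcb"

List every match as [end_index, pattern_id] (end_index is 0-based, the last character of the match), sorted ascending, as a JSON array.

Build:
Trie (insert patterns):
  0='ε' goto b→6 c→8 d→1
  1='d' goto d→2
  2='dd' goto d→3
  3='ddd' goto d→4
  4='dddd' goto c→5
  5='ddddc' goto ·  [P0 ends]
  6='b' goto a→7 c→11 d→12
  7='ba' goto d→17  [P1 ends]
  8='c' goto a→9 d→21  [P7 ends]
  9='ca' goto b→10
  10='cab' goto ·  [P2 ends]
  11='bc' goto ·  [P3 ends]
  12='bd' goto d→13
  13='bdd' goto a→14
  14='bdda' goto d→15
  15='bddad' goto d→16
  16='bddadd' goto ·  [P4 ends]
  17='bad' goto a→18
  18='bada' goto b→19
  19='badab' goto a→20
  20='badaba' goto ·  [P5 ends]
  21='cd' goto a→22
  22='cda' goto d→23
  23='cdad' goto ·  [P6 ends]

BFS fail/out derivation:
  n1('d'): parent n0 fail=0; on 'd' 0 → fail=0;  out ∅∪∅=∅
  n6('b'): parent n0 fail=0; on 'b' 0 → fail=0;  out ∅∪∅=∅
  n8('c'): parent n0 fail=0; on 'c' 0 → fail=0;  out {7}∪∅={7}
  n2('dd'): parent n1 fail=0; on 'd' 0 → fail=1;  out ∅∪∅=∅
  n7('ba'): parent n6 fail=0; on 'a' 0 → fail=0;  out {1}∪∅={1}
  n9('ca'): parent n8 fail=0; on 'a' 0 → fail=0;  out ∅∪∅=∅
  n11('bc'): parent n6 fail=0; on 'c' 0 → fail=8;  out {3}∪{7}={3,7}
  n12('bd'): parent n6 fail=0; on 'd' 0 → fail=1;  out ∅∪∅=∅
  n21('cd'): parent n8 fail=0; on 'd' 0 → fail=1;  out ∅∪∅=∅
  n3('ddd'): parent n2 fail=1; on 'd' 1 → fail=2;  out ∅∪∅=∅
  n10('cab'): parent n9 fail=0; on 'b' 0 → fail=6;  out {2}∪∅={2}
  n13('bdd'): parent n12 fail=1; on 'd' 1 → fail=2;  out ∅∪∅=∅
  n17('bad'): parent n7 fail=0; on 'd' 0 → fail=1;  out ∅∪∅=∅
  n22('cda'): parent n21 fail=1; on 'a' 1→0 → fail=0;  out ∅∪∅=∅
  n4('dddd'): parent n3 fail=2; on 'd' 2 → fail=3;  out ∅∪∅=∅
  n14('bdda'): parent n13 fail=2; on 'a' 2→1→0 → fail=0;  out ∅∪∅=∅
  n18('bada'): parent n17 fail=1; on 'a' 1→0 → fail=0;  out ∅∪∅=∅
  n23('cdad'): parent n22 fail=0; on 'd' 0 → fail=1;  out {6}∪∅={6}
  n5('ddddc'): parent n4 fail=3; on 'c' 3→2→1→0 → fail=8;  out {0}∪{7}={0,7}
  n15('bddad'): parent n14 fail=0; on 'd' 0 → fail=1;  out ∅∪∅=∅
  n19('badab'): parent n18 fail=0; on 'b' 0 → fail=6;  out ∅∪∅=∅
  n16('bddadd'): parent n15 fail=1; on 'd' 1 → fail=2;  out {4}∪∅={4}
  n20('badaba'): parent n19 fail=6; on 'a' 6 → fail=7;  out {5}∪{1}={1,5}

Run:
[0] read 'c'  n0⇒n8  → match P7@[0:0]
[1] read 'b'  n8⇒n6 ·f
[2] read 'd'  n6⇒n12
[3] read 'd'  n12⇒n13
[4] read 'a'  n13⇒n14
[5] read 'd'  n14⇒n15
[6] read 'd'  n15⇒n16  → match P4@[1:6]
[7] read 'b'  n16⇒n6 ·f
[8] read 'b'  n6⇒n6 ·f
[9] read 'a'  n6⇒n7  → match P1@[8:9]
[10] read 'c'  n7⇒n8 ·f  → match P7@[10:10]
[11] read 'c'  n8⇒n8 ·f  → match P7@[11:11]
[12] read 'c'  n8⇒n8 ·f  → match P7@[12:12]
[13] read 'd'  n8⇒n21
[14] read 'b'  n21⇒n6 ·f
[15] read 'a'  n6⇒n7  → match P1@[14:15]
[16] read 'd'  n7⇒n17
[17] read 'a'  n17⇒n18
[18] read 'b'  n18⇒n19
[19] read 'a'  n19⇒n20  → match P1@[18:19],P5@[14:19]
[20] read 'b'  n20⇒n6 ·f
[21] read 'c'  n6⇒n11  → match P3@[20:21],P7@[21:21]
[22] read 'b'  n11⇒n6 ·f
[23] read 'a'  n6⇒n7  → match P1@[22:23]
[24] read 'd'  n7⇒n17
[25] read 'a'  n17⇒n18
[26] read 'b'  n18⇒n19
[27] read 'a'  n19⇒n20  → match P1@[26:27],P5@[22:27]
[28] read 'b'  n20⇒n6 ·f
[29] read 'd'  n6⇒n12
[30] read 'd'  n12⇒n13
[31] read 'a'  n13⇒n14
[32] read 'd'  n14⇒n15
[33] read 'd'  n15⇒n16  → match P4@[28:33]
[34] read 'd'  n16⇒n3 ·f
[35] read 'd'  n3⇒n4
[36] read 'd'  n4⇒n4 ·f
[37] read 'd'  n4⇒n4 ·f
[38] read 'c'  n4⇒n5  → match P0@[34:38],P7@[38:38]
[39] read 'c'  n5⇒n8 ·f  → match P7@[39:39]
[40] read 'a'  n8⇒n9
[41] read 'b'  n9⇒n10  → match P2@[39:41]
[42] read 'c'  n10⇒n11 ·f  → match P3@[41:42],P7@[42:42]
[43] read 'a'  n11⇒n9 ·f
[44] read 'b'  n9⇒n10  → match P2@[42:44]
[45] read 'c'  n10⇒n11 ·f  → match P3@[44:45],P7@[45:45]
[46] read 'd'  n11⇒n21 ·f
[47] read 'a'  n21⇒n22
[48] read 'd'  n22⇒n23  → match P6@[45:48]
[49] read 'c'  n23⇒n8 ·f  → match P7@[49:49]
[50] read 'c'  n8⇒n8 ·f  → match P7@[50:50]
[51] read 'd'  n8⇒n21
[52] read 'd'  n21⇒n2 ·f
[53] read 'c'  n2⇒n8 ·f  → match P7@[53:53]
[54] read 'b'  n8⇒n6 ·f

Result: [[0,7],[6,4],[9,1],[10,7],[11,7],[12,7],[15,1],[19,1],[19,5],[21,3],[21,7],[23,1],[27,1],[27,5],[33,4],[38,0],[38,7],[39,7],[41,2],[42,3],[42,7],[44,2],[45,3],[45,7],[48,6],[49,7],[50,7],[53,7]]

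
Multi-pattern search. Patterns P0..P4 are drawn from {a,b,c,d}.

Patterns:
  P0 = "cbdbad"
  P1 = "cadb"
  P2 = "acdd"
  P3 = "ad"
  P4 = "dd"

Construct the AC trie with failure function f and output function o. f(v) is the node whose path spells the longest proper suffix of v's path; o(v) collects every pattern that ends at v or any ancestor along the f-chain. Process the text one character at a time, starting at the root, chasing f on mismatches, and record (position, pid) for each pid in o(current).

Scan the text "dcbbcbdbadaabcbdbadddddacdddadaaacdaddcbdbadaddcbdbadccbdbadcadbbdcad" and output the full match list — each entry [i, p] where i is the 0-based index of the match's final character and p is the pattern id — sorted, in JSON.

Build:
Trie nodes:
  0='ε' goto a→10 c→1 d→15
  1='c' goto a→7 b→2
  2='cb' goto d→3
  3='cbd' goto b→4
  4='cbdb' goto a→5
  5='cbdba' goto d→6
  6='cbdbad' goto ·  ←P0
  7='ca' goto d→8
  8='cad' goto b→9
  9='cadb' goto ·  ←P1
  10='a' goto c→11 d→14
  11='ac' goto d→12
  12='acd' goto d→13
  13='acdd' goto ·  ←P2
  14='ad' goto ·  ←P3
  15='d' goto d→16
  16='dd' goto ·  ←P4

Failure links (BFS by depth):
  n1('c'): parent n0 fail=0; on 'c' 0 → fail=0;  out ∅∪∅=∅
  n10('a'): parent n0 fail=0; on 'a' 0 → fail=0;  out ∅∪∅=∅
  n15('d'): parent n0 fail=0; on 'd' 0 → fail=0;  out ∅∪∅=∅
  n2('cb'): parent n1 fail=0; on 'b' 0 → fail=0;  out ∅∪∅=∅
  n7('ca'): parent n1 fail=0; on 'a' 0 → fail=10;  out ∅∪∅=∅
  n11('ac'): parent n10 fail=0; on 'c' 0 → fail=1;  out ∅∪∅=∅
  n14('ad'): parent n10 fail=0; on 'd' 0 → fail=15;  out {3}∪∅={3}
  n16('dd'): parent n15 fail=0; on 'd' 0 → fail=15;  out {4}∪∅={4}
  n3('cbd'): parent n2 fail=0; on 'd' 0 → fail=15;  out ∅∪∅=∅
  n8('cad'): parent n7 fail=10; on 'd' 10 → fail=14;  out ∅∪{3}={3}
  n12('acd'): parent n11 fail=1; on 'd' 1→0 → fail=15;  out ∅∪∅=∅
  n4('cbdb'): parent n3 fail=15; on 'b' 15→0 → fail=0;  out ∅∪∅=∅
  n9('cadb'): parent n8 fail=14; on 'b' 14→15→0 → fail=0;  out {1}∪∅={1}
  n13('acdd'): parent n12 fail=15; on 'd' 15 → fail=16;  out {2}∪{4}={2,4}
  n5('cbdba'): parent n4 fail=0; on 'a' 0 → fail=10;  out ∅∪∅=∅
  n6('cbdbad'): parent n5 fail=10; on 'd' 10 → fail=14;  out {0}∪{3}={0,3}

Run:
pos 0 'd': at 15
pos 1 'c': at 1 ·f
pos 2 'b': at 2
pos 3 'b': at 0 ·f
pos 4 'c': at 1
pos 5 'b': at 2
pos 6 'd': at 3
pos 7 'b': at 4
pos 8 'a': at 5
pos 9 'd': at 6  ** P0@[4:9],P3@[8:9]
pos 10 'a': at 10 ·f
pos 11 'a': at 10 ·f
pos 12 'b': at 0 ·f
pos 13 'c': at 1
pos 14 'b': at 2
pos 15 'd': at 3
pos 16 'b': at 4
pos 17 'a': at 5
pos 18 'd': at 6  ** P0@[13:18],P3@[17:18]
pos 19 'd': at 16 ·f  ** P4@[18:19]
pos 20 'd': at 16 ·f  ** P4@[19:20]
pos 21 'd': at 16 ·f  ** P4@[20:21]
pos 22 'd': at 16 ·f  ** P4@[21:22]
pos 23 'a': at 10 ·f
pos 24 'c': at 11
pos 25 'd': at 12
pos 26 'd': at 13  ** P2@[23:26],P4@[25:26]
pos 27 'd': at 16 ·f  ** P4@[26:27]
pos 28 'a': at 10 ·f
pos 29 'd': at 14  ** P3@[28:29]
pos 30 'a': at 10 ·f
pos 31 'a': at 10 ·f
pos 32 'a': at 10 ·f
pos 33 'c': at 11
pos 34 'd': at 12
pos 35 'a': at 10 ·f
pos 36 'd': at 14  ** P3@[35:36]
pos 37 'd': at 16 ·f  ** P4@[36:37]
pos 38 'c': at 1 ·f
pos 39 'b': at 2
pos 40 'd': at 3
pos 41 'b': at 4
pos 42 'a': at 5
pos 43 'd': at 6  ** P0@[38:43],P3@[42:43]
pos 44 'a': at 10 ·f
pos 45 'd': at 14  ** P3@[44:45]
pos 46 'd': at 16 ·f  ** P4@[45:46]
pos 47 'c': at 1 ·f
pos 48 'b': at 2
pos 49 'd': at 3
pos 50 'b': at 4
pos 51 'a': at 5
pos 52 'd': at 6  ** P0@[47:52],P3@[51:52]
pos 53 'c': at 1 ·f
pos 54 'c': at 1 ·f
pos 55 'b': at 2
pos 56 'd': at 3
pos 57 'b': at 4
pos 58 'a': at 5
pos 59 'd': at 6  ** P0@[54:59],P3@[58:59]
pos 60 'c': at 1 ·f
pos 61 'a': at 7
pos 62 'd': at 8  ** P3@[61:62]
pos 63 'b': at 9  ** P1@[60:63]
pos 64 'b': at 0 ·f
pos 65 'd': at 15
pos 66 'c': at 1 ·f
pos 67 'a': at 7
pos 68 'd': at 8  ** P3@[67:68]

All matches (sorted): [[9,0],[9,3],[18,0],[18,3],[19,4],[20,4],[21,4],[22,4],[26,2],[26,4],[27,4],[29,3],[36,3],[37,4],[43,0],[43,3],[45,3],[46,4],[52,0],[52,3],[59,0],[59,3],[62,3],[63,1],[68,3]]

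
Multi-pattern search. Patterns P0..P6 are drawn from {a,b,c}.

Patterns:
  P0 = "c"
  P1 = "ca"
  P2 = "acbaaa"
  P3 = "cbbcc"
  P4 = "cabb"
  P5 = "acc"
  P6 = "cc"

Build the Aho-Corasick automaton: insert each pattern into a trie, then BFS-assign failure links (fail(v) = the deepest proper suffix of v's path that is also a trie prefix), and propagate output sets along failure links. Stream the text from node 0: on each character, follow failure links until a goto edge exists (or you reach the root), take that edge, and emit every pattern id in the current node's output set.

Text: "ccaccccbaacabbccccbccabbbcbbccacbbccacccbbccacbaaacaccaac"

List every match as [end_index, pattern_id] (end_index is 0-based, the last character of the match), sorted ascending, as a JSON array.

Build:
Trie nodes:
  0='ε' goto a→3 c→1
  1='c' goto a→2 b→9 c→16  ←P0
  2='ca' goto b→13  ←P1
  3='a' goto c→4
  4='ac' goto b→5 c→15
  5='acb' goto a→6
  6='acba' goto a→7
  7='acbaa' goto a→8
  8='acbaaa' goto ·  ←P2
  9='cb' goto b→10
  10='cbb' goto c→11
  11='cbbc' goto c→12
  12='cbbcc' goto ·  ←P3
  13='cab' goto b→14
  14='cabb' goto ·  ←P4
  15='acc' goto ·  ←P5
  16='cc' goto ·  ←P6

BFS fail/out derivation:
  n1('c'): parent n0 fail=0; on 'c' 0 → fail=0;  out {0}∪∅={0}
  n3('a'): parent n0 fail=0; on 'a' 0 → fail=0;  out ∅∪∅=∅
  n2('ca'): parent n1 fail=0; on 'a' 0 → fail=3;  out {1}∪∅={1}
  n4('ac'): parent n3 fail=0; on 'c' 0 → fail=1;  out ∅∪{0}={0}
  n9('cb'): parent n1 fail=0; on 'b' 0 → fail=0;  out ∅∪∅=∅
  n16('cc'): parent n1 fail=0; on 'c' 0 → fail=1;  out {6}∪{0}={0,6}
  n5('acb'): parent n4 fail=1; on 'b' 1 → fail=9;  out ∅∪∅=∅
  n10('cbb'): parent n9 fail=0; on 'b' 0 → fail=0;  out ∅∪∅=∅
  n13('cab'): parent n2 fail=3; on 'b' 3→0 → fail=0;  out ∅∪∅=∅
  n15('acc'): parent n4 fail=1; on 'c' 1 → fail=16;  out {5}∪{0,6}={0,5,6}
  n6('acba'): parent n5 fail=9; on 'a' 9→0 → fail=3;  out ∅∪∅=∅
  n11('cbbc'): parent n10 fail=0; on 'c' 0 → fail=1;  out ∅∪{0}={0}
  n14('cabb'): parent n13 fail=0; on 'b' 0 → fail=0;  out {4}∪∅={4}
  n7('acbaa'): parent n6 fail=3; on 'a' 3→0 → fail=3;  out ∅∪∅=∅
  n12('cbbcc'): parent n11 fail=1; on 'c' 1 → fail=16;  out {3}∪{0,6}={0,3,6}
  n8('acbaaa'): parent n7 fail=3; on 'a' 3→0 → fail=3;  out {2}∪∅={2}

Text stream:
pos 0 'c': at 1  emit P0@[0:0]
pos 1 'c': at 16  emit P0@[1:1],P6@[0:1]
pos 2 'a': at 2 ·f  emit P1@[1:2]
pos 3 'c': at 4 ·f  emit P0@[3:3]
pos 4 'c': at 15  emit P0@[4:4],P5@[2:4],P6@[3:4]
pos 5 'c': at 16 ·f  emit P0@[5:5],P6@[4:5]
pos 6 'c': at 16 ·f  emit P0@[6:6],P6@[5:6]
pos 7 'b': at 9 ·f
pos 8 'a': at 3 ·f
pos 9 'a': at 3 ·f
pos 10 'c': at 4  emit P0@[10:10]
pos 11 'a': at 2 ·f  emit P1@[10:11]
pos 12 'b': at 13
pos 13 'b': at 14  emit P4@[10:13]
pos 14 'c': at 1 ·f  emit P0@[14:14]
pos 15 'c': at 16  emit P0@[15:15],P6@[14:15]
pos 16 'c': at 16 ·f  emit P0@[16:16],P6@[15:16]
pos 17 'c': at 16 ·f  emit P0@[17:17],P6@[16:17]
pos 18 'b': at 9 ·f
pos 19 'c': at 1 ·f  emit P0@[19:19]
pos 20 'c': at 16  emit P0@[20:20],P6@[19:20]
pos 21 'a': at 2 ·f  emit P1@[20:21]
pos 22 'b': at 13
pos 23 'b': at 14  emit P4@[20:23]
pos 24 'b': at 0 ·f
pos 25 'c': at 1  emit P0@[25:25]
pos 26 'b': at 9
pos 27 'b': at 10
pos 28 'c': at 11  emit P0@[28:28]
pos 29 'c': at 12  emit P0@[29:29],P3@[25:29],P6@[28:29]
pos 30 'a': at 2 ·f  emit P1@[29:30]
pos 31 'c': at 4 ·f  emit P0@[31:31]
pos 32 'b': at 5
pos 33 'b': at 10 ·f
pos 34 'c': at 11  emit P0@[34:34]
pos 35 'c': at 12  emit P0@[35:35],P3@[31:35],P6@[34:35]
pos 36 'a': at 2 ·f  emit P1@[35:36]
pos 37 'c': at 4 ·f  emit P0@[37:37]
pos 38 'c': at 15  emit P0@[38:38],P5@[36:38],P6@[37:38]
pos 39 'c': at 16 ·f  emit P0@[39:39],P6@[38:39]
pos 40 'b': at 9 ·f
pos 41 'b': at 10
pos 42 'c': at 11  emit P0@[42:42]
pos 43 'c': at 12  emit P0@[43:43],P3@[39:43],P6@[42:43]
pos 44 'a': at 2 ·f  emit P1@[43:44]
pos 45 'c': at 4 ·f  emit P0@[45:45]
pos 46 'b': at 5
pos 47 'a': at 6
pos 48 'a': at 7
pos 49 'a': at 8  emit P2@[44:49]
pos 50 'c': at 4 ·f  emit P0@[50:50]
pos 51 'a': at 2 ·f  emit P1@[50:51]
pos 52 'c': at 4 ·f  emit P0@[52:52]
pos 53 'c': at 15  emit P0@[53:53],P5@[51:53],P6@[52:53]
pos 54 'a': at 2 ·f  emit P1@[53:54]
pos 55 'a': at 3 ·f
pos 56 'c': at 4  emit P0@[56:56]

Result: [[0,0],[1,0],[1,6],[2,1],[3,0],[4,0],[4,5],[4,6],[5,0],[5,6],[6,0],[6,6],[10,0],[11,1],[13,4],[14,0],[15,0],[15,6],[16,0],[16,6],[17,0],[17,6],[19,0],[20,0],[20,6],[21,1],[23,4],[25,0],[28,0],[29,0],[29,3],[29,6],[30,1],[31,0],[34,0],[35,0],[35,3],[35,6],[36,1],[37,0],[38,0],[38,5],[38,6],[39,0],[39,6],[42,0],[43,0],[43,3],[43,6],[44,1],[45,0],[49,2],[50,0],[51,1],[52,0],[53,0],[53,5],[53,6],[54,1],[56,0]]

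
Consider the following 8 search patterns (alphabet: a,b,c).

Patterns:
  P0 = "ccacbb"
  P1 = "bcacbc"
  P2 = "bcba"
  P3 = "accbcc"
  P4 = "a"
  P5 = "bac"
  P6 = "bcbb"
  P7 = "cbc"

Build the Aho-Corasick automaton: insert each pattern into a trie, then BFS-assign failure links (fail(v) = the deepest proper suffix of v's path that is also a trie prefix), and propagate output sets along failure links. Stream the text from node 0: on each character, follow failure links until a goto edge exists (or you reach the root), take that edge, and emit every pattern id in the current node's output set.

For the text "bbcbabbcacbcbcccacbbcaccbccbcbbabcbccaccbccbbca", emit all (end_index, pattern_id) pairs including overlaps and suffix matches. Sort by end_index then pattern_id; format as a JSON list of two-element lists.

Construct AC machine:
Trie nodes:
  0='ε' goto a→15 b→7 c→1
  1='c' goto b→24 c→2
  2='cc' goto a→3
  3='cca' goto c→4
  4='ccac' goto b→5
  5='ccacb' goto b→6
  6='ccacbb' goto ·  ←P0
  7='b' goto a→21 c→8
  8='bc' goto a→9 b→13
  9='bca' goto c→10
  10='bcac' goto b→11
  11='bcacb' goto c→12
  12='bcacbc' goto ·  ←P1
  13='bcb' goto a→14 b→23
  14='bcba' goto ·  ←P2
  15='a' goto c→16  ←P4
  16='ac' goto c→17
  17='acc' goto b→18
  18='accb' goto c→19
  19='accbc' goto c→20
  20='accbcc' goto ·  ←P3
  21='ba' goto c→22
  22='bac' goto ·  ←P5
  23='bcbb' goto ·  ←P6
  24='cb' goto c→25
  25='cbc' goto ·  ←P7

BFS fail/out derivation:
  fail(1) 'c': from fail(0)=0 chase 'c': 0 ⇒ 0;  out=∅∪out(0)=∅
  fail(7) 'b': from fail(0)=0 chase 'b': 0 ⇒ 0;  out=∅∪out(0)=∅
  fail(15) 'a': from fail(0)=0 chase 'a': 0 ⇒ 0;  out={4}∪out(0)={4}
  fail(2) 'cc': from fail(1)=0 chase 'c': 0 ⇒ 1;  out=∅∪out(1)=∅
  fail(8) 'bc': from fail(7)=0 chase 'c': 0 ⇒ 1;  out=∅∪out(1)=∅
  fail(16) 'ac': from fail(15)=0 chase 'c': 0 ⇒ 1;  out=∅∪out(1)=∅
  fail(21) 'ba': from fail(7)=0 chase 'a': 0 ⇒ 15;  out=∅∪out(15)={4}
  fail(24) 'cb': from fail(1)=0 chase 'b': 0 ⇒ 7;  out=∅∪out(7)=∅
  fail(3) 'cca': from fail(2)=1 chase 'a': 1→0 ⇒ 15;  out=∅∪out(15)={4}
  fail(9) 'bca': from fail(8)=1 chase 'a': 1→0 ⇒ 15;  out=∅∪out(15)={4}
  fail(13) 'bcb': from fail(8)=1 chase 'b': 1 ⇒ 24;  out=∅∪out(24)=∅
  fail(17) 'acc': from fail(16)=1 chase 'c': 1 ⇒ 2;  out=∅∪out(2)=∅
  fail(22) 'bac': from fail(21)=15 chase 'c': 15 ⇒ 16;  out={5}∪out(16)={5}
  fail(25) 'cbc': from fail(24)=7 chase 'c': 7 ⇒ 8;  out={7}∪out(8)={7}
  fail(4) 'ccac': from fail(3)=15 chase 'c': 15 ⇒ 16;  out=∅∪out(16)=∅
  fail(10) 'bcac': from fail(9)=15 chase 'c': 15 ⇒ 16;  out=∅∪out(16)=∅
  fail(14) 'bcba': from fail(13)=24 chase 'a': 24→7 ⇒ 21;  out={2}∪out(21)={2,4}
  fail(18) 'accb': from fail(17)=2 chase 'b': 2→1 ⇒ 24;  out=∅∪out(24)=∅
  fail(23) 'bcbb': from fail(13)=24 chase 'b': 24→7→0 ⇒ 7;  out={6}∪out(7)={6}
  fail(5) 'ccacb': from fail(4)=16 chase 'b': 16→1 ⇒ 24;  out=∅∪out(24)=∅
  fail(11) 'bcacb': from fail(10)=16 chase 'b': 16→1 ⇒ 24;  out=∅∪out(24)=∅
  fail(19) 'accbc': from fail(18)=24 chase 'c': 24 ⇒ 25;  out=∅∪out(25)={7}
  fail(6) 'ccacbb': from fail(5)=24 chase 'b': 24→7→0 ⇒ 7;  out={0}∪out(7)={0}
  fail(12) 'bcacbc': from fail(11)=24 chase 'c': 24 ⇒ 25;  out={1}∪out(25)={1,7}
  fail(20) 'accbcc': from fail(19)=25 chase 'c': 25→8→1 ⇒ 2;  out={3}∪out(2)={3}

Text stream:
i=0 'b': node 0→7
i=1 'b': node 7→7 (via fail)
i=2 'c': node 7→8
i=3 'b': node 8→13
i=4 'a': node 13→14  → match P2@[1:4],P4@[4:4]
i=5 'b': node 14→7 (via fail)
i=6 'b': node 7→7 (via fail)
i=7 'c': node 7→8
i=8 'a': node 8→9  → match P4@[8:8]
i=9 'c': node 9→10
i=10 'b': node 10→11
i=11 'c': node 11→12  → match P1@[6:11],P7@[9:11]
i=12 'b': node 12→13 (via fail)
i=13 'c': node 13→25 (via fail)  → match P7@[11:13]
i=14 'c': node 25→2 (via fail)
i=15 'c': node 2→2 (via fail)
i=16 'a': node 2→3  → match P4@[16:16]
i=17 'c': node 3→4
i=18 'b': node 4→5
i=19 'b': node 5→6  → match P0@[14:19]
i=20 'c': node 6→8 (via fail)
i=21 'a': node 8→9  → match P4@[21:21]
i=22 'c': node 9→10
i=23 'c': node 10→17 (via fail)
i=24 'b': node 17→18
i=25 'c': node 18→19  → match P7@[23:25]
i=26 'c': node 19→20  → match P3@[21:26]
i=27 'b': node 20→24 (via fail)
i=28 'c': node 24→25  → match P7@[26:28]
i=29 'b': node 25→13 (via fail)
i=30 'b': node 13→23  → match P6@[27:30]
i=31 'a': node 23→21 (via fail)  → match P4@[31:31]
i=32 'b': node 21→7 (via fail)
i=33 'c': node 7→8
i=34 'b': node 8→13
i=35 'c': node 13→25 (via fail)  → match P7@[33:35]
i=36 'c': node 25→2 (via fail)
i=37 'a': node 2→3  → match P4@[37:37]
i=38 'c': node 3→4
i=39 'c': node 4→17 (via fail)
i=40 'b': node 17→18
i=41 'c': node 18→19  → match P7@[39:41]
i=42 'c': node 19→20  → match P3@[37:42]
i=43 'b': node 20→24 (via fail)
i=44 'b': node 24→7 (via fail)
i=45 'c': node 7→8
i=46 'a': node 8→9  → match P4@[46:46]

Matches: [[4,2],[4,4],[8,4],[11,1],[11,7],[13,7],[16,4],[19,0],[21,4],[25,7],[26,3],[28,7],[30,6],[31,4],[35,7],[37,4],[41,7],[42,3],[46,4]]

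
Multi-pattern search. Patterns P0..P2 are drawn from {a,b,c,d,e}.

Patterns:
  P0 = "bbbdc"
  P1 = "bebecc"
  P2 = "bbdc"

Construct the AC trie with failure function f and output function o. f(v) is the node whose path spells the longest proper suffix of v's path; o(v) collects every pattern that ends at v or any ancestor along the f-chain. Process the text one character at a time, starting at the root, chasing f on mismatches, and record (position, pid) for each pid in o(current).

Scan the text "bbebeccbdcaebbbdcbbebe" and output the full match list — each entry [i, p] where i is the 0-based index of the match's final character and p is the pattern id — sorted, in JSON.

Build:
Trie (insert patterns):
  n0 'ε': b→1
  n1 'b': b→2 e→6
  n2 'bb': b→3 d→11
  n3 'bbb': d→4
  n4 'bbbd': c→5
  n5 'bbbdc': ·  ←P0
  n6 'be': b→7
  n7 'beb': e→8
  n8 'bebe': c→9
  n9 'bebec': c→10
  n10 'bebecc': ·  ←P1
  n11 'bbd': c→12
  n12 'bbdc': ·  ←P2

BFS fail/out derivation:
  fail(1) 'b': from fail(0)=0 chase 'b': 0 ⇒ 0;  out=∅∪out(0)=∅
  fail(2) 'bb': from fail(1)=0 chase 'b': 0 ⇒ 1;  out=∅∪out(1)=∅
  fail(6) 'be': from fail(1)=0 chase 'e': 0 ⇒ 0;  out=∅∪out(0)=∅
  fail(3) 'bbb': from fail(2)=1 chase 'b': 1 ⇒ 2;  out=∅∪out(2)=∅
  fail(7) 'beb': from fail(6)=0 chase 'b': 0 ⇒ 1;  out=∅∪out(1)=∅
  fail(11) 'bbd': from fail(2)=1 chase 'd': 1→0 ⇒ 0;  out=∅∪out(0)=∅
  fail(4) 'bbbd': from fail(3)=2 chase 'd': 2 ⇒ 11;  out=∅∪out(11)=∅
  fail(8) 'bebe': from fail(7)=1 chase 'e': 1 ⇒ 6;  out=∅∪out(6)=∅
  fail(12) 'bbdc': from fail(11)=0 chase 'c': 0 ⇒ 0;  out={2}∪out(0)={2}
  fail(5) 'bbbdc': from fail(4)=11 chase 'c': 11 ⇒ 12;  out={0}∪out(12)={0,2}
  fail(9) 'bebec': from fail(8)=6 chase 'c': 6→0 ⇒ 0;  out=∅∪out(0)=∅
  fail(10) 'bebecc': from fail(9)=0 chase 'c': 0 ⇒ 0;  out={1}∪out(0)={1}

Text stream:
[0] read 'b'  n0⇒n1
[1] read 'b'  n1⇒n2
[2] read 'e'  n2⇒n6 (fail-walked)
[3] read 'b'  n6⇒n7
[4] read 'e'  n7⇒n8
[5] read 'c'  n8⇒n9
[6] read 'c'  n9⇒n10  ** P1@[1:6]
[7] read 'b'  n10⇒n1 (fail-walked)
[8] read 'd'  n1⇒n0 (fail-walked)
[9] read 'c'  n0⇒n0
[10] read 'a'  n0⇒n0
[11] read 'e'  n0⇒n0
[12] read 'b'  n0⇒n1
[13] read 'b'  n1⇒n2
[14] read 'b'  n2⇒n3
[15] read 'd'  n3⇒n4
[16] read 'c'  n4⇒n5  ** P0@[12:16],P2@[13:16]
[17] read 'b'  n5⇒n1 (fail-walked)
[18] read 'b'  n1⇒n2
[19] read 'e'  n2⇒n6 (fail-walked)
[20] read 'b'  n6⇒n7
[21] read 'e'  n7⇒n8

Matches: [[6,1],[16,0],[16,2]]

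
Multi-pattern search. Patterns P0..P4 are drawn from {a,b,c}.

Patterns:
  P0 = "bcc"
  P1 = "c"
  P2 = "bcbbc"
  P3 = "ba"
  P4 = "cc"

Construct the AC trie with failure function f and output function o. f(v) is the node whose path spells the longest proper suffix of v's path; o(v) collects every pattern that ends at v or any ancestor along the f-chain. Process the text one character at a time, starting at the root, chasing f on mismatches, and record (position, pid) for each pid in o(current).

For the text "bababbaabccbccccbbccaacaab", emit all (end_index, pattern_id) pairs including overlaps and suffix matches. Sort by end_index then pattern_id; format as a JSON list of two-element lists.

Build automaton:
Trie nodes:
  0='ε' goto b→1 c→4
  1='b' goto a→8 c→2
  2='bc' goto b→5 c→3
  3='bcc' goto ·  [P0 ends]
  4='c' goto c→9  [P1 ends]
  5='bcb' goto b→6
  6='bcbb' goto c→7
  7='bcbbc' goto ·  [P2 ends]
  8='ba' goto ·  [P3 ends]
  9='cc' goto ·  [P4 ends]

BFS fail/out derivation:
  n1('b'): parent n0 fail=0; on 'b' 0 → fail=0;  out ∅∪∅=∅
  n4('c'): parent n0 fail=0; on 'c' 0 → fail=0;  out {1}∪∅={1}
  n2('bc'): parent n1 fail=0; on 'c' 0 → fail=4;  out ∅∪{1}={1}
  n8('ba'): parent n1 fail=0; on 'a' 0 → fail=0;  out {3}∪∅={3}
  n9('cc'): parent n4 fail=0; on 'c' 0 → fail=4;  out {4}∪{1}={1,4}
  n3('bcc'): parent n2 fail=4; on 'c' 4 → fail=9;  out {0}∪{1,4}={0,1,4}
  n5('bcb'): parent n2 fail=4; on 'b' 4→0 → fail=1;  out ∅∪∅=∅
  n6('bcbb'): parent n5 fail=1; on 'b' 1→0 → fail=1;  out ∅∪∅=∅
  n7('bcbbc'): parent n6 fail=1; on 'c' 1 → fail=2;  out {2}∪{1}={1,2}

Run:
pos 0 'b': at 1
pos 1 'a': at 8  emit P3@[0:1]
pos 2 'b': at 1 ·f
pos 3 'a': at 8  emit P3@[2:3]
pos 4 'b': at 1 ·f
pos 5 'b': at 1 ·f
pos 6 'a': at 8  emit P3@[5:6]
pos 7 'a': at 0 ·f
pos 8 'b': at 1
pos 9 'c': at 2  emit P1@[9:9]
pos 10 'c': at 3  emit P0@[8:10],P1@[10:10],P4@[9:10]
pos 11 'b': at 1 ·f
pos 12 'c': at 2  emit P1@[12:12]
pos 13 'c': at 3  emit P0@[11:13],P1@[13:13],P4@[12:13]
pos 14 'c': at 9 ·f  emit P1@[14:14],P4@[13:14]
pos 15 'c': at 9 ·f  emit P1@[15:15],P4@[14:15]
pos 16 'b': at 1 ·f
pos 17 'b': at 1 ·f
pos 18 'c': at 2  emit P1@[18:18]
pos 19 'c': at 3  emit P0@[17:19],P1@[19:19],P4@[18:19]
pos 20 'a': at 0 ·f
pos 21 'a': at 0
pos 22 'c': at 4  emit P1@[22:22]
pos 23 'a': at 0 ·f
pos 24 'a': at 0
pos 25 'b': at 1

Result: [[1,3],[3,3],[6,3],[9,1],[10,0],[10,1],[10,4],[12,1],[13,0],[13,1],[13,4],[14,1],[14,4],[15,1],[15,4],[18,1],[19,0],[19,1],[19,4],[22,1]]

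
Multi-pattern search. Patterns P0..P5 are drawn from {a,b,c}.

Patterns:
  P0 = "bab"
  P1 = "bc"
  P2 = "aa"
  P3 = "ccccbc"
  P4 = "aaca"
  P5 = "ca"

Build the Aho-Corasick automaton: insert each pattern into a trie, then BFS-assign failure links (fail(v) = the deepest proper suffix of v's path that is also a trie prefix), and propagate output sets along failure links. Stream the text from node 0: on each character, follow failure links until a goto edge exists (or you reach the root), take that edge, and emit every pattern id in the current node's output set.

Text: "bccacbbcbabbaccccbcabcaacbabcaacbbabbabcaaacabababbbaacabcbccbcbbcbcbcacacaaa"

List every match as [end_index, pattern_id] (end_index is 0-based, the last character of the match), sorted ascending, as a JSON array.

Build automaton:
Trie (insert patterns):
  0='ε' goto a→5 b→1 c→7
  1='b' goto a→2 c→4
  2='ba' goto b→3
  3='bab' goto ·  [P0 ends]
  4='bc' goto ·  [P1 ends]
  5='a' goto a→6
  6='aa' goto c→13  [P2 ends]
  7='c' goto a→15 c→8
  8='cc' goto c→9
  9='ccc' goto c→10
  10='cccc' goto b→11
  11='ccccb' goto c→12
  12='ccccbc' goto ·  [P3 ends]
  13='aac' goto a→14
  14='aaca' goto ·  [P4 ends]
  15='ca' goto ·  [P5 ends]

Failure links (BFS by depth):
  fail(1) 'b': from fail(0)=0 chase 'b': 0 ⇒ 0;  out=∅∪out(0)=∅
  fail(5) 'a': from fail(0)=0 chase 'a': 0 ⇒ 0;  out=∅∪out(0)=∅
  fail(7) 'c': from fail(0)=0 chase 'c': 0 ⇒ 0;  out=∅∪out(0)=∅
  fail(2) 'ba': from fail(1)=0 chase 'a': 0 ⇒ 5;  out=∅∪out(5)=∅
  fail(4) 'bc': from fail(1)=0 chase 'c': 0 ⇒ 7;  out={1}∪out(7)={1}
  fail(6) 'aa': from fail(5)=0 chase 'a': 0 ⇒ 5;  out={2}∪out(5)={2}
  fail(8) 'cc': from fail(7)=0 chase 'c': 0 ⇒ 7;  out=∅∪out(7)=∅
  fail(15) 'ca': from fail(7)=0 chase 'a': 0 ⇒ 5;  out={5}∪out(5)={5}
  fail(3) 'bab': from fail(2)=5 chase 'b': 5→0 ⇒ 1;  out={0}∪out(1)={0}
  fail(9) 'ccc': from fail(8)=7 chase 'c': 7 ⇒ 8;  out=∅∪out(8)=∅
  fail(13) 'aac': from fail(6)=5 chase 'c': 5→0 ⇒ 7;  out=∅∪out(7)=∅
  fail(10) 'cccc': from fail(9)=8 chase 'c': 8 ⇒ 9;  out=∅∪out(9)=∅
  fail(14) 'aaca': from fail(13)=7 chase 'a': 7 ⇒ 15;  out={4}∪out(15)={4,5}
  fail(11) 'ccccb': from fail(10)=9 chase 'b': 9→8→7→0 ⇒ 1;  out=∅∪out(1)=∅
  fail(12) 'ccccbc': from fail(11)=1 chase 'c': 1 ⇒ 4;  out={3}∪out(4)={1,3}

Text stream:
[0] read 'b'  n0⇒n1
[1] read 'c'  n1⇒n4  emit P1@[0:1]
[2] read 'c'  n4⇒n8 ·f
[3] read 'a'  n8⇒n15 ·f  emit P5@[2:3]
[4] read 'c'  n15⇒n7 ·f
[5] read 'b'  n7⇒n1 ·f
[6] read 'b'  n1⇒n1 ·f
[7] read 'c'  n1⇒n4  emit P1@[6:7]
[8] read 'b'  n4⇒n1 ·f
[9] read 'a'  n1⇒n2
[10] read 'b'  n2⇒n3  emit P0@[8:10]
[11] read 'b'  n3⇒n1 ·f
[12] read 'a'  n1⇒n2
[13] read 'c'  n2⇒n7 ·f
[14] read 'c'  n7⇒n8
[15] read 'c'  n8⇒n9
[16] read 'c'  n9⇒n10
[17] read 'b'  n10⇒n11
[18] read 'c'  n11⇒n12  emit P1@[17:18],P3@[13:18]
[19] read 'a'  n12⇒n15 ·f  emit P5@[18:19]
[20] read 'b'  n15⇒n1 ·f
[21] read 'c'  n1⇒n4  emit P1@[20:21]
[22] read 'a'  n4⇒n15 ·f  emit P5@[21:22]
[23] read 'a'  n15⇒n6 ·f  emit P2@[22:23]
[24] read 'c'  n6⇒n13
[25] read 'b'  n13⇒n1 ·f
[26] read 'a'  n1⇒n2
[27] read 'b'  n2⇒n3  emit P0@[25:27]
[28] read 'c'  n3⇒n4 ·f  emit P1@[27:28]
[29] read 'a'  n4⇒n15 ·f  emit P5@[28:29]
[30] read 'a'  n15⇒n6 ·f  emit P2@[29:30]
[31] read 'c'  n6⇒n13
[32] read 'b'  n13⇒n1 ·f
[33] read 'b'  n1⇒n1 ·f
[34] read 'a'  n1⇒n2
[35] read 'b'  n2⇒n3  emit P0@[33:35]
[36] read 'b'  n3⇒n1 ·f
[37] read 'a'  n1⇒n2
[38] read 'b'  n2⇒n3  emit P0@[36:38]
[39] read 'c'  n3⇒n4 ·f  emit P1@[38:39]
[40] read 'a'  n4⇒n15 ·f  emit P5@[39:40]
[41] read 'a'  n15⇒n6 ·f  emit P2@[40:41]
[42] read 'a'  n6⇒n6 ·f  emit P2@[41:42]
[43] read 'c'  n6⇒n13
[44] read 'a'  n13⇒n14  emit P4@[41:44],P5@[43:44]
[45] read 'b'  n14⇒n1 ·f
[46] read 'a'  n1⇒n2
[47] read 'b'  n2⇒n3  emit P0@[45:47]
[48] read 'a'  n3⇒n2 ·f
[49] read 'b'  n2⇒n3  emit P0@[47:49]
[50] read 'b'  n3⇒n1 ·f
[51] read 'b'  n1⇒n1 ·f
[52] read 'a'  n1⇒n2
[53] read 'a'  n2⇒n6 ·f  emit P2@[52:53]
[54] read 'c'  n6⇒n13
[55] read 'a'  n13⇒n14  emit P4@[52:55],P5@[54:55]
[56] read 'b'  n14⇒n1 ·f
[57] read 'c'  n1⇒n4  emit P1@[56:57]
[58] read 'b'  n4⇒n1 ·f
[59] read 'c'  n1⇒n4  emit P1@[58:59]
[60] read 'c'  n4⇒n8 ·f
[61] read 'b'  n8⇒n1 ·f
[62] read 'c'  n1⇒n4  emit P1@[61:62]
[63] read 'b'  n4⇒n1 ·f
[64] read 'b'  n1⇒n1 ·f
[65] read 'c'  n1⇒n4  emit P1@[64:65]
[66] read 'b'  n4⇒n1 ·f
[67] read 'c'  n1⇒n4  emit P1@[66:67]
[68] read 'b'  n4⇒n1 ·f
[69] read 'c'  n1⇒n4  emit P1@[68:69]
[70] read 'a'  n4⇒n15 ·f  emit P5@[69:70]
[71] read 'c'  n15⇒n7 ·f
[72] read 'a'  n7⇒n15  emit P5@[71:72]
[73] read 'c'  n15⇒n7 ·f
[74] read 'a'  n7⇒n15  emit P5@[73:74]
[75] read 'a'  n15⇒n6 ·f  emit P2@[74:75]
[76] read 'a'  n6⇒n6 ·f  emit P2@[75:76]

Result: [[1,1],[3,5],[7,1],[10,0],[18,1],[18,3],[19,5],[21,1],[22,5],[23,2],[27,0],[28,1],[29,5],[30,2],[35,0],[38,0],[39,1],[40,5],[41,2],[42,2],[44,4],[44,5],[47,0],[49,0],[53,2],[55,4],[55,5],[57,1],[59,1],[62,1],[65,1],[67,1],[69,1],[70,5],[72,5],[74,5],[75,2],[76,2]]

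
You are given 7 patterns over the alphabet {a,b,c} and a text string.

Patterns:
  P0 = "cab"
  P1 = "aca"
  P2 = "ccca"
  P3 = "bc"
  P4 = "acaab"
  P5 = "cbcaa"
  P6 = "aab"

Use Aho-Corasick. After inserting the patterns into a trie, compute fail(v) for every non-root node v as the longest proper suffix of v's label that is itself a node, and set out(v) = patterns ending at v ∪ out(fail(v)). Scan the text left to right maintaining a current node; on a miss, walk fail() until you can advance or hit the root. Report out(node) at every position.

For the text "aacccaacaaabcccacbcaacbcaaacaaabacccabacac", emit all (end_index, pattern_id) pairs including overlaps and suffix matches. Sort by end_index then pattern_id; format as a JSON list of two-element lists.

Build:
Trie nodes:
  n0 'ε': a→4 b→10 c→1
  n1 'c': a→2 b→14 c→7
  n2 'ca': b→3
  n3 'cab': ·  [P0 ends]
  n4 'a': a→18 c→5
  n5 'ac': a→6
  n6 'aca': a→12  [P1 ends]
  n7 'cc': c→8
  n8 'ccc': a→9
  n9 'ccca': ·  [P2 ends]
  n10 'b': c→11
  n11 'bc': ·  [P3 ends]
  n12 'acaa': b→13
  n13 'acaab': ·  [P4 ends]
  n14 'cb': c→15
  n15 'cbc': a→16
  n16 'cbca': a→17
  n17 'cbcaa': ·  [P5 ends]
  n18 'aa': b→19
  n19 'aab': ·  [P6 ends]

Failure links (BFS by depth):
  fail(1) 'c': from fail(0)=0 chase 'c': 0 ⇒ 0;  out=∅∪out(0)=∅
  fail(4) 'a': from fail(0)=0 chase 'a': 0 ⇒ 0;  out=∅∪out(0)=∅
  fail(10) 'b': from fail(0)=0 chase 'b': 0 ⇒ 0;  out=∅∪out(0)=∅
  fail(2) 'ca': from fail(1)=0 chase 'a': 0 ⇒ 4;  out=∅∪out(4)=∅
  fail(5) 'ac': from fail(4)=0 chase 'c': 0 ⇒ 1;  out=∅∪out(1)=∅
  fail(7) 'cc': from fail(1)=0 chase 'c': 0 ⇒ 1;  out=∅∪out(1)=∅
  fail(11) 'bc': from fail(10)=0 chase 'c': 0 ⇒ 1;  out={3}∪out(1)={3}
  fail(14) 'cb': from fail(1)=0 chase 'b': 0 ⇒ 10;  out=∅∪out(10)=∅
  fail(18) 'aa': from fail(4)=0 chase 'a': 0 ⇒ 4;  out=∅∪out(4)=∅
  fail(3) 'cab': from fail(2)=4 chase 'b': 4→0 ⇒ 10;  out={0}∪out(10)={0}
  fail(6) 'aca': from fail(5)=1 chase 'a': 1 ⇒ 2;  out={1}∪out(2)={1}
  fail(8) 'ccc': from fail(7)=1 chase 'c': 1 ⇒ 7;  out=∅∪out(7)=∅
  fail(15) 'cbc': from fail(14)=10 chase 'c': 10 ⇒ 11;  out=∅∪out(11)={3}
  fail(19) 'aab': from fail(18)=4 chase 'b': 4→0 ⇒ 10;  out={6}∪out(10)={6}
  fail(9) 'ccca': from fail(8)=7 chase 'a': 7→1 ⇒ 2;  out={2}∪out(2)={2}
  fail(12) 'acaa': from fail(6)=2 chase 'a': 2→4 ⇒ 18;  out=∅∪out(18)=∅
  fail(16) 'cbca': from fail(15)=11 chase 'a': 11→1 ⇒ 2;  out=∅∪out(2)=∅
  fail(13) 'acaab': from fail(12)=18 chase 'b': 18 ⇒ 19;  out={4}∪out(19)={4,6}
  fail(17) 'cbcaa': from fail(16)=2 chase 'a': 2→4 ⇒ 18;  out={5}∪out(18)={5}

Run:
pos 0 'a': at 4
pos 1 'a': at 18
pos 2 'c': at 5 ·f
pos 3 'c': at 7 ·f
pos 4 'c': at 8
pos 5 'a': at 9  emit P2@[2:5]
pos 6 'a': at 18 ·f
pos 7 'c': at 5 ·f
pos 8 'a': at 6  emit P1@[6:8]
pos 9 'a': at 12
pos 10 'a': at 18 ·f
pos 11 'b': at 19  emit P6@[9:11]
pos 12 'c': at 11 ·f  emit P3@[11:12]
pos 13 'c': at 7 ·f
pos 14 'c': at 8
pos 15 'a': at 9  emit P2@[12:15]
pos 16 'c': at 5 ·f
pos 17 'b': at 14 ·f
pos 18 'c': at 15  emit P3@[17:18]
pos 19 'a': at 16
pos 20 'a': at 17  emit P5@[16:20]
pos 21 'c': at 5 ·f
pos 22 'b': at 14 ·f
pos 23 'c': at 15  emit P3@[22:23]
pos 24 'a': at 16
pos 25 'a': at 17  emit P5@[21:25]
pos 26 'a': at 18 ·f
pos 27 'c': at 5 ·f
pos 28 'a': at 6  emit P1@[26:28]
pos 29 'a': at 12
pos 30 'a': at 18 ·f
pos 31 'b': at 19  emit P6@[29:31]
pos 32 'a': at 4 ·f
pos 33 'c': at 5
pos 34 'c': at 7 ·f
pos 35 'c': at 8
pos 36 'a': at 9  emit P2@[33:36]
pos 37 'b': at 3 ·f  emit P0@[35:37]
pos 38 'a': at 4 ·f
pos 39 'c': at 5
pos 40 'a': at 6  emit P1@[38:40]
pos 41 'c': at 5 ·f

Matches: [[5,2],[8,1],[11,6],[12,3],[15,2],[18,3],[20,5],[23,3],[25,5],[28,1],[31,6],[36,2],[37,0],[40,1]]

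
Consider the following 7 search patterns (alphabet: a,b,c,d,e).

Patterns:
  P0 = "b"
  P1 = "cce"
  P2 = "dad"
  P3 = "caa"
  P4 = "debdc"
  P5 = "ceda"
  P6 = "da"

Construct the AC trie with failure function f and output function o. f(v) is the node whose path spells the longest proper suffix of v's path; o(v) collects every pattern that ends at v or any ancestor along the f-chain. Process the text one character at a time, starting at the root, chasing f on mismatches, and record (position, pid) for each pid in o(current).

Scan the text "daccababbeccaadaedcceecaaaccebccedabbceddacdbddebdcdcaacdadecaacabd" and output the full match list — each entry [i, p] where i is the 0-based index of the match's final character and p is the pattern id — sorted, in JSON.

Construct AC machine:
Trie nodes:
  0='ε' goto b→1 c→2 d→5
  1='b' goto ·  ←P0
  2='c' goto a→8 c→3 e→14
  3='cc' goto e→4
  4='cce' goto ·  ←P1
  5='d' goto a→6 e→10
  6='da' goto d→7  ←P6
  7='dad' goto ·  ←P2
  8='ca' goto a→9
  9='caa' goto ·  ←P3
  10='de' goto b→11
  11='deb' goto d→12
  12='debd' goto c→13
  13='debdc' goto ·  ←P4
  14='ce' goto d→15
  15='ced' goto a→16
  16='ceda' goto ·  ←P5

BFS fail/out derivation:
  n1('b'): parent n0 fail=0; on 'b' 0 → fail=0;  out {0}∪∅={0}
  n2('c'): parent n0 fail=0; on 'c' 0 → fail=0;  out ∅∪∅=∅
  n5('d'): parent n0 fail=0; on 'd' 0 → fail=0;  out ∅∪∅=∅
  n3('cc'): parent n2 fail=0; on 'c' 0 → fail=2;  out ∅∪∅=∅
  n6('da'): parent n5 fail=0; on 'a' 0 → fail=0;  out {6}∪∅={6}
  n8('ca'): parent n2 fail=0; on 'a' 0 → fail=0;  out ∅∪∅=∅
  n10('de'): parent n5 fail=0; on 'e' 0 → fail=0;  out ∅∪∅=∅
  n14('ce'): parent n2 fail=0; on 'e' 0 → fail=0;  out ∅∪∅=∅
  n4('cce'): parent n3 fail=2; on 'e' 2 → fail=14;  out {1}∪∅={1}
  n7('dad'): parent n6 fail=0; on 'd' 0 → fail=5;  out {2}∪∅={2}
  n9('caa'): parent n8 fail=0; on 'a' 0 → fail=0;  out {3}∪∅={3}
  n11('deb'): parent n10 fail=0; on 'b' 0 → fail=1;  out ∅∪{0}={0}
  n15('ced'): parent n14 fail=0; on 'd' 0 → fail=5;  out ∅∪∅=∅
  n12('debd'): parent n11 fail=1; on 'd' 1→0 → fail=5;  out ∅∪∅=∅
  n16('ceda'): parent n15 fail=5; on 'a' 5 → fail=6;  out {5}∪{6}={5,6}
  n13('debdc'): parent n12 fail=5; on 'c' 5→0 → fail=2;  out {4}∪∅={4}

Scan:
pos 0 'd': at 5
pos 1 'a': at 6  ** P6@[0:1]
pos 2 'c': at 2 (fail-walked)
pos 3 'c': at 3
pos 4 'a': at 8 (fail-walked)
pos 5 'b': at 1 (fail-walked)  ** P0@[5:5]
pos 6 'a': at 0 (fail-walked)
pos 7 'b': at 1  ** P0@[7:7]
pos 8 'b': at 1 (fail-walked)  ** P0@[8:8]
pos 9 'e': at 0 (fail-walked)
pos 10 'c': at 2
pos 11 'c': at 3
pos 12 'a': at 8 (fail-walked)
pos 13 'a': at 9  ** P3@[11:13]
pos 14 'd': at 5 (fail-walked)
pos 15 'a': at 6  ** P6@[14:15]
pos 16 'e': at 0 (fail-walked)
pos 17 'd': at 5
pos 18 'c': at 2 (fail-walked)
pos 19 'c': at 3
pos 20 'e': at 4  ** P1@[18:20]
pos 21 'e': at 0 (fail-walked)
pos 22 'c': at 2
pos 23 'a': at 8
pos 24 'a': at 9  ** P3@[22:24]
pos 25 'a': at 0 (fail-walked)
pos 26 'c': at 2
pos 27 'c': at 3
pos 28 'e': at 4  ** P1@[26:28]
pos 29 'b': at 1 (fail-walked)  ** P0@[29:29]
pos 30 'c': at 2 (fail-walked)
pos 31 'c': at 3
pos 32 'e': at 4  ** P1@[30:32]
pos 33 'd': at 15 (fail-walked)
pos 34 'a': at 16  ** P5@[31:34],P6@[33:34]
pos 35 'b': at 1 (fail-walked)  ** P0@[35:35]
pos 36 'b': at 1 (fail-walked)  ** P0@[36:36]
pos 37 'c': at 2 (fail-walked)
pos 38 'e': at 14
pos 39 'd': at 15
pos 40 'd': at 5 (fail-walked)
pos 41 'a': at 6  ** P6@[40:41]
pos 42 'c': at 2 (fail-walked)
pos 43 'd': at 5 (fail-walked)
pos 44 'b': at 1 (fail-walked)  ** P0@[44:44]
pos 45 'd': at 5 (fail-walked)
pos 46 'd': at 5 (fail-walked)
pos 47 'e': at 10
pos 48 'b': at 11  ** P0@[48:48]
pos 49 'd': at 12
pos 50 'c': at 13  ** P4@[46:50]
pos 51 'd': at 5 (fail-walked)
pos 52 'c': at 2 (fail-walked)
pos 53 'a': at 8
pos 54 'a': at 9  ** P3@[52:54]
pos 55 'c': at 2 (fail-walked)
pos 56 'd': at 5 (fail-walked)
pos 57 'a': at 6  ** P6@[56:57]
pos 58 'd': at 7  ** P2@[56:58]
pos 59 'e': at 10 (fail-walked)
pos 60 'c': at 2 (fail-walked)
pos 61 'a': at 8
pos 62 'a': at 9  ** P3@[60:62]
pos 63 'c': at 2 (fail-walked)
pos 64 'a': at 8
pos 65 'b': at 1 (fail-walked)  ** P0@[65:65]
pos 66 'd': at 5 (fail-walked)

Result: [[1,6],[5,0],[7,0],[8,0],[13,3],[15,6],[20,1],[24,3],[28,1],[29,0],[32,1],[34,5],[34,6],[35,0],[36,0],[41,6],[44,0],[48,0],[50,4],[54,3],[57,6],[58,2],[62,3],[65,0]]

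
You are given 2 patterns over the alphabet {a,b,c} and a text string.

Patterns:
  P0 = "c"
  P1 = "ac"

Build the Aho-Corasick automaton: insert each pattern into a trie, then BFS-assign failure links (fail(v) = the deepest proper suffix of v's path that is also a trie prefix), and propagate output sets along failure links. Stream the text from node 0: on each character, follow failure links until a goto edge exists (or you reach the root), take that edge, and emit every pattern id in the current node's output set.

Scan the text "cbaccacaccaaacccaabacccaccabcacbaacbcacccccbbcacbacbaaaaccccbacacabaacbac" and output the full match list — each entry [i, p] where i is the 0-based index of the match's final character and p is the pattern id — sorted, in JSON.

Construct AC machine:
Trie (insert patterns):
  0='ε' goto a→2 c→1
  1='c' goto ·  ←P0
  2='a' goto c→3
  3='ac' goto ·  ←P1

BFS fail/out derivation:
  n1('c'): parent n0 fail=0; on 'c' 0 → fail=0;  out {0}∪∅={0}
  n2('a'): parent n0 fail=0; on 'a' 0 → fail=0;  out ∅∪∅=∅
  n3('ac'): parent n2 fail=0; on 'c' 0 → fail=1;  out {1}∪{0}={0,1}

Run:
pos 0 'c': at 1  ** P0@[0:0]
pos 1 'b': at 0 (via fail)
pos 2 'a': at 2
pos 3 'c': at 3  ** P0@[3:3],P1@[2:3]
pos 4 'c': at 1 (via fail)  ** P0@[4:4]
pos 5 'a': at 2 (via fail)
pos 6 'c': at 3  ** P0@[6:6],P1@[5:6]
pos 7 'a': at 2 (via fail)
pos 8 'c': at 3  ** P0@[8:8],P1@[7:8]
pos 9 'c': at 1 (via fail)  ** P0@[9:9]
pos 10 'a': at 2 (via fail)
pos 11 'a': at 2 (via fail)
pos 12 'a': at 2 (via fail)
pos 13 'c': at 3  ** P0@[13:13],P1@[12:13]
pos 14 'c': at 1 (via fail)  ** P0@[14:14]
pos 15 'c': at 1 (via fail)  ** P0@[15:15]
pos 16 'a': at 2 (via fail)
pos 17 'a': at 2 (via fail)
pos 18 'b': at 0 (via fail)
pos 19 'a': at 2
pos 20 'c': at 3  ** P0@[20:20],P1@[19:20]
pos 21 'c': at 1 (via fail)  ** P0@[21:21]
pos 22 'c': at 1 (via fail)  ** P0@[22:22]
pos 23 'a': at 2 (via fail)
pos 24 'c': at 3  ** P0@[24:24],P1@[23:24]
pos 25 'c': at 1 (via fail)  ** P0@[25:25]
pos 26 'a': at 2 (via fail)
pos 27 'b': at 0 (via fail)
pos 28 'c': at 1  ** P0@[28:28]
pos 29 'a': at 2 (via fail)
pos 30 'c': at 3  ** P0@[30:30],P1@[29:30]
pos 31 'b': at 0 (via fail)
pos 32 'a': at 2
pos 33 'a': at 2 (via fail)
pos 34 'c': at 3  ** P0@[34:34],P1@[33:34]
pos 35 'b': at 0 (via fail)
pos 36 'c': at 1  ** P0@[36:36]
pos 37 'a': at 2 (via fail)
pos 38 'c': at 3  ** P0@[38:38],P1@[37:38]
pos 39 'c': at 1 (via fail)  ** P0@[39:39]
pos 40 'c': at 1 (via fail)  ** P0@[40:40]
pos 41 'c': at 1 (via fail)  ** P0@[41:41]
pos 42 'c': at 1 (via fail)  ** P0@[42:42]
pos 43 'b': at 0 (via fail)
pos 44 'b': at 0
pos 45 'c': at 1  ** P0@[45:45]
pos 46 'a': at 2 (via fail)
pos 47 'c': at 3  ** P0@[47:47],P1@[46:47]
pos 48 'b': at 0 (via fail)
pos 49 'a': at 2
pos 50 'c': at 3  ** P0@[50:50],P1@[49:50]
pos 51 'b': at 0 (via fail)
pos 52 'a': at 2
pos 53 'a': at 2 (via fail)
pos 54 'a': at 2 (via fail)
pos 55 'a': at 2 (via fail)
pos 56 'c': at 3  ** P0@[56:56],P1@[55:56]
pos 57 'c': at 1 (via fail)  ** P0@[57:57]
pos 58 'c': at 1 (via fail)  ** P0@[58:58]
pos 59 'c': at 1 (via fail)  ** P0@[59:59]
pos 60 'b': at 0 (via fail)
pos 61 'a': at 2
pos 62 'c': at 3  ** P0@[62:62],P1@[61:62]
pos 63 'a': at 2 (via fail)
pos 64 'c': at 3  ** P0@[64:64],P1@[63:64]
pos 65 'a': at 2 (via fail)
pos 66 'b': at 0 (via fail)
pos 67 'a': at 2
pos 68 'a': at 2 (via fail)
pos 69 'c': at 3  ** P0@[69:69],P1@[68:69]
pos 70 'b': at 0 (via fail)
pos 71 'a': at 2
pos 72 'c': at 3  ** P0@[72:72],P1@[71:72]

All matches (sorted): [[0,0],[3,0],[3,1],[4,0],[6,0],[6,1],[8,0],[8,1],[9,0],[13,0],[13,1],[14,0],[15,0],[20,0],[20,1],[21,0],[22,0],[24,0],[24,1],[25,0],[28,0],[30,0],[30,1],[34,0],[34,1],[36,0],[38,0],[38,1],[39,0],[40,0],[41,0],[42,0],[45,0],[47,0],[47,1],[50,0],[50,1],[56,0],[56,1],[57,0],[58,0],[59,0],[62,0],[62,1],[64,0],[64,1],[69,0],[69,1],[72,0],[72,1]]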